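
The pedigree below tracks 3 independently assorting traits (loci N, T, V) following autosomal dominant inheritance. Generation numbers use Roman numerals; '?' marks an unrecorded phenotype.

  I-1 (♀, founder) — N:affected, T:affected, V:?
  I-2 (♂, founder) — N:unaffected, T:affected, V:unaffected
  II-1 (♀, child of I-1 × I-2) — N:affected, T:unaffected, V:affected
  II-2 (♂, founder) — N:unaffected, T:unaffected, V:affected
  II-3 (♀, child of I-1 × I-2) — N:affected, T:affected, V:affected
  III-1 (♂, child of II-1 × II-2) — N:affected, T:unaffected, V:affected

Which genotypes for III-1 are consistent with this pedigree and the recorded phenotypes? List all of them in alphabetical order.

III-1 ∈ {Nn tt VV, Nn tt Vv}

N/I-1 aff ·: Nn|NN
N/I-2 un ·: nn
N/II-1 aff I-1×I-2: Nn
N/II-2 un ·: nn
N/II-3 aff I-1×I-2: Nn
N/III-1 aff II-1×II-2: Nn
⇒ N over [I-1,I-2,II-1,II-2,II-3,III-1]: 2 consistent
T/I-1 aff ·: Tt
T/I-2 aff ·: Tt
T/II-1 un I-1×I-2: tt
T/II-2 un ·: tt
T/II-3 aff I-1×I-2: Tt|TT
T/III-1 un II-1×II-2: tt
⇒ T over [I-1,I-2,II-1,II-2,II-3,III-1]: 2 consistent
V/I-1 ? ·: Vv|VV
V/I-2 un ·: vv
V/II-1 aff I-1×I-2: Vv
V/II-2 aff ·: Vv|VV
V/II-3 aff I-1×I-2: Vv
V/III-1 aff II-1×II-2: Vv|VV
⇒ V over [I-1,I-2,II-1,II-2,II-3,III-1]: 8 consistent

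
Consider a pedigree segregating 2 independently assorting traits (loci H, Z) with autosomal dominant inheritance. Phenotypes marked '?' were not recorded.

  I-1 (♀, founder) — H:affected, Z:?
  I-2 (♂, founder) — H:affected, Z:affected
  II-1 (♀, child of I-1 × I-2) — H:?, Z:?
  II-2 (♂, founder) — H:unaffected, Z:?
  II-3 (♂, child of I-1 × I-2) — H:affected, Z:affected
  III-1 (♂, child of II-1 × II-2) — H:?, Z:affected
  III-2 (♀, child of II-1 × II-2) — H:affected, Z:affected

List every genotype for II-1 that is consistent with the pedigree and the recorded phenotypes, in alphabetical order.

H/I-1 aff ·: Hh|HH
H/I-2 aff ·: Hh|HH
H/II-1 ? I-1×I-2: Hh|HH
H/II-2 un ·: hh
H/II-3 aff I-1×I-2: Hh|HH
H/III-1 ? II-1×II-2: hh|Hh
H/III-2 aff II-1×II-2: Hh
⇒ H over [I-1,I-2,II-1,II-2,II-3,III-1,III-2]: 19 consistent
Z/I-1 ? ·: zz|Zz|ZZ
Z/I-2 aff ·: Zz|ZZ
Z/II-1 ? I-1×I-2: zz|Zz|ZZ
Z/II-2 ? ·: zz|Zz|ZZ
Z/II-3 aff I-1×I-2: Zz|ZZ
Z/III-1 aff II-1×II-2: Zz|ZZ
Z/III-2 aff II-1×II-2: Zz|ZZ
⇒ Z over [I-1,I-2,II-1,II-2,II-3,III-1,III-2]: 120 consistent

II-1 ∈ {HH ZZ, HH Zz, HH zz, Hh ZZ, Hh Zz, Hh zz}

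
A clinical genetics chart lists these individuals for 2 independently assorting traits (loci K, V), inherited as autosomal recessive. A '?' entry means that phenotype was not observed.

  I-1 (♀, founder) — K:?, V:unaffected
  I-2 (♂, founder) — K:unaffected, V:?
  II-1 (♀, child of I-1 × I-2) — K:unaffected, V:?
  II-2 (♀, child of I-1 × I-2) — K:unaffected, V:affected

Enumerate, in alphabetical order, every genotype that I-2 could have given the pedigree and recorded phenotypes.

K/I-1 ? ·: KK|Kk|kk
K/I-2 un ·: KK|Kk
K/II-1 un I-1×I-2: KK|Kk
K/II-2 un I-1×I-2: KK|Kk
⇒ K over [I-1,I-2,II-1,II-2]: 15 consistent
V/I-1 un ·: Vv
V/I-2 ? ·: Vv|vv
V/II-1 ? I-1×I-2: VV|Vv|vv
V/II-2 aff I-1×I-2: vv
⇒ V over [I-1,I-2,II-1,II-2]: 5 consistent

I-2 ∈ {KK Vv, KK vv, Kk Vv, Kk vv}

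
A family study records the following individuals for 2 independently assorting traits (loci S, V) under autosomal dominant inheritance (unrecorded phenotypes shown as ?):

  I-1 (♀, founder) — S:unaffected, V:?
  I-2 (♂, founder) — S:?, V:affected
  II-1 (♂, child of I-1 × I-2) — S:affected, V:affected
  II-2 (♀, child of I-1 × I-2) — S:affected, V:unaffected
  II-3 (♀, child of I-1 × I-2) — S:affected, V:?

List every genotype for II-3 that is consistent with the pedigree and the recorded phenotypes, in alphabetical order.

II-3 ∈ {Ss VV, Ss Vv, Ss vv}

S/I-1 un ·: ss
S/I-2 ? ·: Ss|SS
S/II-1 aff I-1×I-2: Ss
S/II-2 aff I-1×I-2: Ss
S/II-3 aff I-1×I-2: Ss
⇒ S over [I-1,I-2,II-1,II-2,II-3]: 2 consistent
V/I-1 ? ·: vv|Vv
V/I-2 aff ·: Vv
V/II-1 aff I-1×I-2: Vv|VV
V/II-2 un I-1×I-2: vv
V/II-3 ? I-1×I-2: vv|Vv|VV
⇒ V over [I-1,I-2,II-1,II-2,II-3]: 8 consistent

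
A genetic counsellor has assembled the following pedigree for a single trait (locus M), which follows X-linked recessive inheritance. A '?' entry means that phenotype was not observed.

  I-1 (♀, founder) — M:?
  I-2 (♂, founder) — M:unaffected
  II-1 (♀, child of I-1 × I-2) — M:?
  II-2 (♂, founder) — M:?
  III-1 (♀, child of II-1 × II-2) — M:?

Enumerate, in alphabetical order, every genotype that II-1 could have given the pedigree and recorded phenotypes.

M/I-1 ? ·: X^MX^M|X^MX^m|X^mX^m
M/I-2 un ·: X^MY
M/II-1 ? I-1×I-2: X^MX^M|X^MX^m
M/II-2 ? ·: X^MY|X^mY
M/III-1 ? II-1×II-2: X^MX^M|X^MX^m|X^mX^m
⇒ M over [I-1,I-2,II-1,II-2,III-1]: 12 consistent

II-1 ∈ {X^MX^M, X^MX^m}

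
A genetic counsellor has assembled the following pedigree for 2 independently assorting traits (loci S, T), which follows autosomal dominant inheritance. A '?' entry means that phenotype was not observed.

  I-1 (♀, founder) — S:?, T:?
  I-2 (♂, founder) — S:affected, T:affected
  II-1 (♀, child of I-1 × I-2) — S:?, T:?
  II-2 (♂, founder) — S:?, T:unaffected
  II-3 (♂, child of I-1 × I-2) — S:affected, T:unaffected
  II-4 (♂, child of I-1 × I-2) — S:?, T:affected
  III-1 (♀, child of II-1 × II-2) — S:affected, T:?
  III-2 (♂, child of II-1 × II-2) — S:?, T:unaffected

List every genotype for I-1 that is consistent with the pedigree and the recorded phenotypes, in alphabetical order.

I-1 ∈ {SS Tt, SS tt, Ss Tt, Ss tt, ss Tt, ss tt}

S/I-1 ? ·: ss|Ss|SS
S/I-2 aff ·: Ss|SS
S/II-1 ? I-1×I-2: ss|Ss|SS
S/II-2 ? ·: ss|Ss|SS
S/II-3 aff I-1×I-2: Ss|SS
S/II-4 ? I-1×I-2: ss|Ss|SS
S/III-1 aff II-1×II-2: Ss|SS
S/III-2 ? II-1×II-2: ss|Ss|SS
⇒ S over [I-1,I-2,II-1,II-2,II-3,II-4,III-1,III-2]: 318 consistent
T/I-1 ? ·: tt|Tt
T/I-2 aff ·: Tt
T/II-1 ? I-1×I-2: tt|Tt
T/II-2 un ·: tt
T/II-3 un I-1×I-2: tt
T/II-4 aff I-1×I-2: Tt|TT
T/III-1 ? II-1×II-2: tt|Tt
T/III-2 un II-1×II-2: tt
⇒ T over [I-1,I-2,II-1,II-2,II-3,II-4,III-1,III-2]: 9 consistent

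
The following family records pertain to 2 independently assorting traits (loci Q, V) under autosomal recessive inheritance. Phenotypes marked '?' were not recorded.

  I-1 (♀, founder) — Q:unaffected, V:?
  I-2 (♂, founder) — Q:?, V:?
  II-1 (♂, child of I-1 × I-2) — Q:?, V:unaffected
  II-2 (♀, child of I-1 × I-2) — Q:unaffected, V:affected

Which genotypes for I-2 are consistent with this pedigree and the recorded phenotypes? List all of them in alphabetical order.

Q/I-1 un ·: QQ|Qq
Q/I-2 ? ·: QQ|Qq|qq
Q/II-1 ? I-1×I-2: QQ|Qq|qq
Q/II-2 un I-1×I-2: QQ|Qq
⇒ Q over [I-1,I-2,II-1,II-2]: 18 consistent
V/I-1 ? ·: Vv|vv
V/I-2 ? ·: Vv|vv
V/II-1 un I-1×I-2: VV|Vv
V/II-2 aff I-1×I-2: vv
⇒ V over [I-1,I-2,II-1,II-2]: 4 consistent

I-2 ∈ {QQ Vv, QQ vv, Qq Vv, Qq vv, qq Vv, qq vv}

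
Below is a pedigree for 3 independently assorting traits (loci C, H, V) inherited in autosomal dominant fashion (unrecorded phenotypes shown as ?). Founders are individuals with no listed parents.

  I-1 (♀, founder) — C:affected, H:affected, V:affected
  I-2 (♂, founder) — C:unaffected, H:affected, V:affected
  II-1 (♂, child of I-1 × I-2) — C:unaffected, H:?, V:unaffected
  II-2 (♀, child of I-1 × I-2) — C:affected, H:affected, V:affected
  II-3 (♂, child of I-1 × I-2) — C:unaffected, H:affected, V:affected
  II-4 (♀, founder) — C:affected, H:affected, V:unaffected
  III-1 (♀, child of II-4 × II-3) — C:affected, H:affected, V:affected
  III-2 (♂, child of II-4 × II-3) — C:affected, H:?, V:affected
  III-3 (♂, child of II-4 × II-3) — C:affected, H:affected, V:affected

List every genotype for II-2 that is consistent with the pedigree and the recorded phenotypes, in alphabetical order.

II-2 ∈ {Cc HH VV, Cc HH Vv, Cc Hh VV, Cc Hh Vv}

C/I-1 aff ·: Cc
C/I-2 un ·: cc
C/II-1 un I-1×I-2: cc
C/II-2 aff I-1×I-2: Cc
C/II-3 un I-1×I-2: cc
C/II-4 aff ·: Cc|CC
C/III-1 aff II-4×II-3: Cc
C/III-2 aff II-4×II-3: Cc
C/III-3 aff II-4×II-3: Cc
⇒ C over [I-1,I-2,II-1,II-2,II-3,II-4,III-1,III-2,III-3]: 2 consistent
H/I-1 aff ·: Hh|HH
H/I-2 aff ·: Hh|HH
H/II-1 ? I-1×I-2: hh|Hh|HH
H/II-2 aff I-1×I-2: Hh|HH
H/II-3 aff I-1×I-2: Hh|HH
H/II-4 aff ·: Hh|HH
H/III-1 aff II-4×II-3: Hh|HH
H/III-2 ? II-4×II-3: hh|Hh|HH
H/III-3 aff II-4×II-3: Hh|HH
⇒ H over [I-1,I-2,II-1,II-2,II-3,II-4,III-1,III-2,III-3]: 415 consistent
V/I-1 aff ·: Vv
V/I-2 aff ·: Vv
V/II-1 un I-1×I-2: vv
V/II-2 aff I-1×I-2: Vv|VV
V/II-3 aff I-1×I-2: Vv|VV
V/II-4 un ·: vv
V/III-1 aff II-4×II-3: Vv
V/III-2 aff II-4×II-3: Vv
V/III-3 aff II-4×II-3: Vv
⇒ V over [I-1,I-2,II-1,II-2,II-3,II-4,III-1,III-2,III-3]: 4 consistent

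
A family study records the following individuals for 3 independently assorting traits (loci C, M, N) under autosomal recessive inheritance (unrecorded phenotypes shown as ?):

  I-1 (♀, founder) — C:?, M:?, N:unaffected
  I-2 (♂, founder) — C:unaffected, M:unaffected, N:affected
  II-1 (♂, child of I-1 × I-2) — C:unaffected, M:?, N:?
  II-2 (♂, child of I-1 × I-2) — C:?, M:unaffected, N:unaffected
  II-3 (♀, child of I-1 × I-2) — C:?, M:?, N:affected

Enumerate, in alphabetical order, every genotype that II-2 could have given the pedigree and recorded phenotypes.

C/I-1 ? ·: CC|Cc|cc
C/I-2 un ·: CC|Cc
C/II-1 un I-1×I-2: CC|Cc
C/II-2 ? I-1×I-2: CC|Cc|cc
C/II-3 ? I-1×I-2: CC|Cc|cc
⇒ C over [I-1,I-2,II-1,II-2,II-3]: 40 consistent
M/I-1 ? ·: MM|Mm|mm
M/I-2 un ·: MM|Mm
M/II-1 ? I-1×I-2: MM|Mm|mm
M/II-2 un I-1×I-2: MM|Mm
M/II-3 ? I-1×I-2: MM|Mm|mm
⇒ M over [I-1,I-2,II-1,II-2,II-3]: 40 consistent
N/I-1 un ·: Nn
N/I-2 aff ·: nn
N/II-1 ? I-1×I-2: Nn|nn
N/II-2 un I-1×I-2: Nn
N/II-3 aff I-1×I-2: nn
⇒ N over [I-1,I-2,II-1,II-2,II-3]: 2 consistent

II-2 ∈ {CC MM Nn, CC Mm Nn, Cc MM Nn, Cc Mm Nn, cc MM Nn, cc Mm Nn}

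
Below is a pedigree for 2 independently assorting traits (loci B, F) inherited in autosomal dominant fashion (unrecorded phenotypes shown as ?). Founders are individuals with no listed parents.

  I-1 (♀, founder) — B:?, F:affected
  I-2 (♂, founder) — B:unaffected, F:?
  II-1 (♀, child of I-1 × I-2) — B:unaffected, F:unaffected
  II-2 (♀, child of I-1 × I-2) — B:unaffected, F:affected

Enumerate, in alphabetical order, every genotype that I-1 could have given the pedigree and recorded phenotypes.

B/I-1 ? ·: bb|Bb
B/I-2 un ·: bb
B/II-1 un I-1×I-2: bb
B/II-2 un I-1×I-2: bb
⇒ B over [I-1,I-2,II-1,II-2]: 2 consistent
F/I-1 aff ·: Ff
F/I-2 ? ·: ff|Ff
F/II-1 un I-1×I-2: ff
F/II-2 aff I-1×I-2: Ff|FF
⇒ F over [I-1,I-2,II-1,II-2]: 3 consistent

I-1 ∈ {Bb Ff, bb Ff}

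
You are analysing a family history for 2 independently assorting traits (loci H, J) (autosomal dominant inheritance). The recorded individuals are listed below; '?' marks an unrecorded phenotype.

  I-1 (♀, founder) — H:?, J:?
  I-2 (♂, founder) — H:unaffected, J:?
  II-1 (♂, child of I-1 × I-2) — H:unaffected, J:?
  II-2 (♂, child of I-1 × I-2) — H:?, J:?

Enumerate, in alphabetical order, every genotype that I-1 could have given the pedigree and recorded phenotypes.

I-1 ∈ {Hh JJ, Hh Jj, Hh jj, hh JJ, hh Jj, hh jj}

H/I-1 ? ·: hh|Hh
H/I-2 un ·: hh
H/II-1 un I-1×I-2: hh
H/II-2 ? I-1×I-2: hh|Hh
⇒ H over [I-1,I-2,II-1,II-2]: 3 consistent
J/I-1 ? ·: jj|Jj|JJ
J/I-2 ? ·: jj|Jj|JJ
J/II-1 ? I-1×I-2: jj|Jj|JJ
J/II-2 ? I-1×I-2: jj|Jj|JJ
⇒ J over [I-1,I-2,II-1,II-2]: 29 consistent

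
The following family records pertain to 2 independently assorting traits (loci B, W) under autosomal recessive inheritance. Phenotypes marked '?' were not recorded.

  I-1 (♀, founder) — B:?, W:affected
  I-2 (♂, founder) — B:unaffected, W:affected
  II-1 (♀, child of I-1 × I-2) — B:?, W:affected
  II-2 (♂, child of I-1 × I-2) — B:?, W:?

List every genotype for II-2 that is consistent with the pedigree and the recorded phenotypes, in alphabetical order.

B/I-1 ? ·: BB|Bb|bb
B/I-2 un ·: BB|Bb
B/II-1 ? I-1×I-2: BB|Bb|bb
B/II-2 ? I-1×I-2: BB|Bb|bb
⇒ B over [I-1,I-2,II-1,II-2]: 23 consistent
W/I-1 aff ·: ww
W/I-2 aff ·: ww
W/II-1 aff I-1×I-2: ww
W/II-2 ? I-1×I-2: ww
⇒ W over [I-1,I-2,II-1,II-2]: 1 consistent

II-2 ∈ {BB ww, Bb ww, bb ww}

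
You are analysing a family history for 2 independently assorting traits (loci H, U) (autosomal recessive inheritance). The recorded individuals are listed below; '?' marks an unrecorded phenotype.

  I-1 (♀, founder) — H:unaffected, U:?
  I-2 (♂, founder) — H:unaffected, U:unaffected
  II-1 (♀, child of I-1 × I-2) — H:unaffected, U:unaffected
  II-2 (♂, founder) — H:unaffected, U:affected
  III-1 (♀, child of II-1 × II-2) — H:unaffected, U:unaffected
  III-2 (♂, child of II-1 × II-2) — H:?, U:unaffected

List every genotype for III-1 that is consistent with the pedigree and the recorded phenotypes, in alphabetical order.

H/I-1 un ·: HH|Hh
H/I-2 un ·: HH|Hh
H/II-1 un I-1×I-2: HH|Hh
H/II-2 un ·: HH|Hh
H/III-1 un II-1×II-2: HH|Hh
H/III-2 ? II-1×II-2: HH|Hh|hh
⇒ H over [I-1,I-2,II-1,II-2,III-1,III-2]: 50 consistent
U/I-1 ? ·: UU|Uu|uu
U/I-2 un ·: UU|Uu
U/II-1 un I-1×I-2: UU|Uu
U/II-2 aff ·: uu
U/III-1 un II-1×II-2: Uu
U/III-2 un II-1×II-2: Uu
⇒ U over [I-1,I-2,II-1,II-2,III-1,III-2]: 9 consistent

III-1 ∈ {HH Uu, Hh Uu}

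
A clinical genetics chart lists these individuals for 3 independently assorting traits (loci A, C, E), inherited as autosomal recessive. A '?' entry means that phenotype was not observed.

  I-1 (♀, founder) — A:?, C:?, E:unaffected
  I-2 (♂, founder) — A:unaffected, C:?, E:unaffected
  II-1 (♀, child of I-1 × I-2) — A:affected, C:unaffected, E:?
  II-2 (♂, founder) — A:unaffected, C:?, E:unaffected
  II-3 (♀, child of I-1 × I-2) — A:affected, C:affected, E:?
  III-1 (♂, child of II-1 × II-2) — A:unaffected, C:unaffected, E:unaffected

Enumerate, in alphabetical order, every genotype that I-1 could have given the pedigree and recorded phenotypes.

A/I-1 ? ·: Aa|aa
A/I-2 un ·: Aa
A/II-1 aff I-1×I-2: aa
A/II-2 un ·: AA|Aa
A/II-3 aff I-1×I-2: aa
A/III-1 un II-1×II-2: Aa
⇒ A over [I-1,I-2,II-1,II-2,II-3,III-1]: 4 consistent
C/I-1 ? ·: Cc|cc
C/I-2 ? ·: Cc|cc
C/II-1 un I-1×I-2: CC|Cc
C/II-2 ? ·: CC|Cc|cc
C/II-3 aff I-1×I-2: cc
C/III-1 un II-1×II-2: CC|Cc
⇒ C over [I-1,I-2,II-1,II-2,II-3,III-1]: 19 consistent
E/I-1 un ·: EE|Ee
E/I-2 un ·: EE|Ee
E/II-1 ? I-1×I-2: EE|Ee|ee
E/II-2 un ·: EE|Ee
E/II-3 ? I-1×I-2: EE|Ee|ee
E/III-1 un II-1×II-2: EE|Ee
⇒ E over [I-1,I-2,II-1,II-2,II-3,III-1]: 58 consistent

I-1 ∈ {Aa Cc EE, Aa Cc Ee, Aa cc EE, Aa cc Ee, aa Cc EE, aa Cc Ee, aa cc EE, aa cc Ee}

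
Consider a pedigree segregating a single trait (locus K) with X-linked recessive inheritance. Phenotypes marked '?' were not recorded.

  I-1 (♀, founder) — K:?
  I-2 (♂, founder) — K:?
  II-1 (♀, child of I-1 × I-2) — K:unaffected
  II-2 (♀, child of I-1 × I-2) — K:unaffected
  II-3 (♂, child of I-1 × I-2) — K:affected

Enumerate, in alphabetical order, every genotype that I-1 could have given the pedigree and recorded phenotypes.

K/I-1 ? ·: X^KX^k|X^kX^k
K/I-2 ? ·: X^KY|X^kY
K/II-1 un I-1×I-2: X^KX^K|X^KX^k
K/II-2 un I-1×I-2: X^KX^K|X^KX^k
K/II-3 aff I-1×I-2: X^kY
⇒ K over [I-1,I-2,II-1,II-2,II-3]: 6 consistent

I-1 ∈ {X^KX^k, X^kX^k}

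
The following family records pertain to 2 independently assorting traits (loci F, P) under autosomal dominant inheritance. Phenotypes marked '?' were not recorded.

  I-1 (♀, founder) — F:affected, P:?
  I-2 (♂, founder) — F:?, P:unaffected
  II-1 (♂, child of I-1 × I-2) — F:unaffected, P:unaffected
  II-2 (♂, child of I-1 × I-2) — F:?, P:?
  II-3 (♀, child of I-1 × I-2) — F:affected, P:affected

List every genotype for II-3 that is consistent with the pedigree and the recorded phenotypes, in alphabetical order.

F/I-1 aff ·: Ff
F/I-2 ? ·: ff|Ff
F/II-1 un I-1×I-2: ff
F/II-2 ? I-1×I-2: ff|Ff|FF
F/II-3 aff I-1×I-2: Ff|FF
⇒ F over [I-1,I-2,II-1,II-2,II-3]: 8 consistent
P/I-1 ? ·: Pp
P/I-2 un ·: pp
P/II-1 un I-1×I-2: pp
P/II-2 ? I-1×I-2: pp|Pp
P/II-3 aff I-1×I-2: Pp
⇒ P over [I-1,I-2,II-1,II-2,II-3]: 2 consistent

II-3 ∈ {FF Pp, Ff Pp}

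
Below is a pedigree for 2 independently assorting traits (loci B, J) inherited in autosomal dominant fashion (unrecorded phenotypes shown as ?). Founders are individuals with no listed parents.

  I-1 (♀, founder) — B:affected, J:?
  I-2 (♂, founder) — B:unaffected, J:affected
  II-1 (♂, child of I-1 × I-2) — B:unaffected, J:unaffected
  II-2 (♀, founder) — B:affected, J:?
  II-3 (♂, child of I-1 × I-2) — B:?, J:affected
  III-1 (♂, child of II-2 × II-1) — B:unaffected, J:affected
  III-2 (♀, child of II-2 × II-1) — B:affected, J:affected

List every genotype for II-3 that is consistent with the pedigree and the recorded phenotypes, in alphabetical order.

B/I-1 aff ·: Bb
B/I-2 un ·: bb
B/II-1 un I-1×I-2: bb
B/II-2 aff ·: Bb
B/II-3 ? I-1×I-2: bb|Bb
B/III-1 un II-2×II-1: bb
B/III-2 aff II-2×II-1: Bb
⇒ B over [I-1,I-2,II-1,II-2,II-3,III-1,III-2]: 2 consistent
J/I-1 ? ·: jj|Jj
J/I-2 aff ·: Jj
J/II-1 un I-1×I-2: jj
J/II-2 ? ·: Jj|JJ
J/II-3 aff I-1×I-2: Jj|JJ
J/III-1 aff II-2×II-1: Jj
J/III-2 aff II-2×II-1: Jj
⇒ J over [I-1,I-2,II-1,II-2,II-3,III-1,III-2]: 6 consistent

II-3 ∈ {Bb JJ, Bb Jj, bb JJ, bb Jj}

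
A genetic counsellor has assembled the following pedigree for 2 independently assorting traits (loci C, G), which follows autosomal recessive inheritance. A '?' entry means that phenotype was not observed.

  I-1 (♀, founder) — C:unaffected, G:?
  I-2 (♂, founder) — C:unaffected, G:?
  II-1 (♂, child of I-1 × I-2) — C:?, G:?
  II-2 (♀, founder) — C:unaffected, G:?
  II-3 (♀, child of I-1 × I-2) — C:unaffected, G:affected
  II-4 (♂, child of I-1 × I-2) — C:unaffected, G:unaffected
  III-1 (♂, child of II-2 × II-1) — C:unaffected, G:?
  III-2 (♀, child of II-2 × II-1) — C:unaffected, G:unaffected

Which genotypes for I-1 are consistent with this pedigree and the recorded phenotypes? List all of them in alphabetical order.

C/I-1 un ·: CC|Cc
C/I-2 un ·: CC|Cc
C/II-1 ? I-1×I-2: CC|Cc|cc
C/II-2 un ·: CC|Cc
C/II-3 un I-1×I-2: CC|Cc
C/II-4 un I-1×I-2: CC|Cc
C/III-1 un II-2×II-1: CC|Cc
C/III-2 un II-2×II-1: CC|Cc
⇒ C over [I-1,I-2,II-1,II-2,II-3,II-4,III-1,III-2]: 169 consistent
G/I-1 ? ·: Gg|gg
G/I-2 ? ·: Gg|gg
G/II-1 ? I-1×I-2: GG|Gg|gg
G/II-2 ? ·: GG|Gg|gg
G/II-3 aff I-1×I-2: gg
G/II-4 un I-1×I-2: GG|Gg
G/III-1 ? II-2×II-1: GG|Gg|gg
G/III-2 un II-2×II-1: GG|Gg
⇒ G over [I-1,I-2,II-1,II-2,II-3,II-4,III-1,III-2]: 72 consistent

I-1 ∈ {CC Gg, CC gg, Cc Gg, Cc gg}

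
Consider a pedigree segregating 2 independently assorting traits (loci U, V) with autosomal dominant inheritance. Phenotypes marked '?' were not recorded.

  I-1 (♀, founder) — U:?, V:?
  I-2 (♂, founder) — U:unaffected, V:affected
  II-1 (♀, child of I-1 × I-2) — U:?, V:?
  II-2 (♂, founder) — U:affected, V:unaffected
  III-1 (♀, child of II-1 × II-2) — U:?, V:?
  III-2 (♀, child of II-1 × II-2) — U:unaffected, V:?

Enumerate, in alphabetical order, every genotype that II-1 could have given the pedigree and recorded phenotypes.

II-1 ∈ {Uu VV, Uu Vv, Uu vv, uu VV, uu Vv, uu vv}

U/I-1 ? ·: uu|Uu|UU
U/I-2 un ·: uu
U/II-1 ? I-1×I-2: uu|Uu
U/II-2 aff ·: Uu
U/III-1 ? II-1×II-2: uu|Uu|UU
U/III-2 un II-1×II-2: uu
⇒ U over [I-1,I-2,II-1,II-2,III-1,III-2]: 10 consistent
V/I-1 ? ·: vv|Vv|VV
V/I-2 aff ·: Vv|VV
V/II-1 ? I-1×I-2: vv|Vv|VV
V/II-2 un ·: vv
V/III-1 ? II-1×II-2: vv|Vv
V/III-2 ? II-1×II-2: vv|Vv
⇒ V over [I-1,I-2,II-1,II-2,III-1,III-2]: 26 consistent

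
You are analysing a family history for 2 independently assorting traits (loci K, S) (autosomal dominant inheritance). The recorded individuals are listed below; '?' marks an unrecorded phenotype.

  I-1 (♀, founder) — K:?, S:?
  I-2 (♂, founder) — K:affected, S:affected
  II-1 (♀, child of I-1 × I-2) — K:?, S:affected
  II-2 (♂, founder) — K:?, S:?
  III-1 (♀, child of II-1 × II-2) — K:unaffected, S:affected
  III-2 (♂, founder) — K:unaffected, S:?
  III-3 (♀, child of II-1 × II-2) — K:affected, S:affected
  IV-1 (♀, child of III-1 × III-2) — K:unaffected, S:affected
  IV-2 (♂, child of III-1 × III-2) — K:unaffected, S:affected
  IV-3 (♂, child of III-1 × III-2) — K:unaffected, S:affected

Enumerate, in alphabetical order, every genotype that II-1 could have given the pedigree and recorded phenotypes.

II-1 ∈ {Kk SS, Kk Ss, kk SS, kk Ss}

K/I-1 ? ·: kk|Kk|KK
K/I-2 aff ·: Kk|KK
K/II-1 ? I-1×I-2: kk|Kk
K/II-2 ? ·: kk|Kk
K/III-1 un II-1×II-2: kk
K/III-2 un ·: kk
K/III-3 aff II-1×II-2: Kk|KK
K/IV-1 un III-1×III-2: kk
K/IV-2 un III-1×III-2: kk
K/IV-3 un III-1×III-2: kk
⇒ K over [I-1,I-2,II-1,II-2,III-1,III-2,III-3,IV-1,IV-2,IV-3]: 17 consistent
S/I-1 ? ·: ss|Ss|SS
S/I-2 aff ·: Ss|SS
S/II-1 aff I-1×I-2: Ss|SS
S/II-2 ? ·: ss|Ss|SS
S/III-1 aff II-1×II-2: Ss|SS
S/III-2 ? ·: ss|Ss|SS
S/III-3 aff II-1×II-2: Ss|SS
S/IV-1 aff III-1×III-2: Ss|SS
S/IV-2 aff III-1×III-2: Ss|SS
S/IV-3 aff III-1×III-2: Ss|SS
⇒ S over [I-1,I-2,II-1,II-2,III-1,III-2,III-3,IV-1,IV-2,IV-3]: 949 consistent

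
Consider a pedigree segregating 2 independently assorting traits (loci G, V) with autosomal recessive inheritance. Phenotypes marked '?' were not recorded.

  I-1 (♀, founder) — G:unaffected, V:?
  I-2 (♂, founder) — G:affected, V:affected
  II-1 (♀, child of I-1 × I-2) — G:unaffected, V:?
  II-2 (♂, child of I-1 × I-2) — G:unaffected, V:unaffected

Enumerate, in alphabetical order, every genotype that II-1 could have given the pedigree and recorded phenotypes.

II-1 ∈ {Gg Vv, Gg vv}

G/I-1 un ·: GG|Gg
G/I-2 aff ·: gg
G/II-1 un I-1×I-2: Gg
G/II-2 un I-1×I-2: Gg
⇒ G over [I-1,I-2,II-1,II-2]: 2 consistent
V/I-1 ? ·: VV|Vv
V/I-2 aff ·: vv
V/II-1 ? I-1×I-2: Vv|vv
V/II-2 un I-1×I-2: Vv
⇒ V over [I-1,I-2,II-1,II-2]: 3 consistent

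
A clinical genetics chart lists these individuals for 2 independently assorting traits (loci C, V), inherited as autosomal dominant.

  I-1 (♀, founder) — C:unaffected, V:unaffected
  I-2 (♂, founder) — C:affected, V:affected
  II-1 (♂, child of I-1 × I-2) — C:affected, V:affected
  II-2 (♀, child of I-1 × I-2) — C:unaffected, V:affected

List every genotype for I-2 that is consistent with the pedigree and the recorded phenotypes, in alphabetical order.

I-2 ∈ {Cc VV, Cc Vv}

C/I-1 un ·: cc
C/I-2 aff ·: Cc
C/II-1 aff I-1×I-2: Cc
C/II-2 un I-1×I-2: cc
⇒ C over [I-1,I-2,II-1,II-2]: 1 consistent
V/I-1 un ·: vv
V/I-2 aff ·: Vv|VV
V/II-1 aff I-1×I-2: Vv
V/II-2 aff I-1×I-2: Vv
⇒ V over [I-1,I-2,II-1,II-2]: 2 consistent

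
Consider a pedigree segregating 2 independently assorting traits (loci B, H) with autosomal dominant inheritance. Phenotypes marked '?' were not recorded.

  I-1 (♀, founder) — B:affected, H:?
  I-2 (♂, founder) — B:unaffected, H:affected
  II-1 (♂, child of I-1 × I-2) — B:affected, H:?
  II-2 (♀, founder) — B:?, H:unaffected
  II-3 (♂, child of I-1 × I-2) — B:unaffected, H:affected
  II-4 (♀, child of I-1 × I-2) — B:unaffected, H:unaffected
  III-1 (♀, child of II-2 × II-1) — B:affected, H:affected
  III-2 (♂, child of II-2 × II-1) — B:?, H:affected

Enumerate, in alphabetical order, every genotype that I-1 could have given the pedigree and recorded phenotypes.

B/I-1 aff ·: Bb
B/I-2 un ·: bb
B/II-1 aff I-1×I-2: Bb
B/II-2 ? ·: bb|Bb|BB
B/II-3 un I-1×I-2: bb
B/II-4 un I-1×I-2: bb
B/III-1 aff II-2×II-1: Bb|BB
B/III-2 ? II-2×II-1: bb|Bb|BB
⇒ B over [I-1,I-2,II-1,II-2,II-3,II-4,III-1,III-2]: 12 consistent
H/I-1 ? ·: hh|Hh
H/I-2 aff ·: Hh
H/II-1 ? I-1×I-2: Hh|HH
H/II-2 un ·: hh
H/II-3 aff I-1×I-2: Hh|HH
H/II-4 un I-1×I-2: hh
H/III-1 aff II-2×II-1: Hh
H/III-2 aff II-2×II-1: Hh
⇒ H over [I-1,I-2,II-1,II-2,II-3,II-4,III-1,III-2]: 5 consistent

I-1 ∈ {Bb Hh, Bb hh}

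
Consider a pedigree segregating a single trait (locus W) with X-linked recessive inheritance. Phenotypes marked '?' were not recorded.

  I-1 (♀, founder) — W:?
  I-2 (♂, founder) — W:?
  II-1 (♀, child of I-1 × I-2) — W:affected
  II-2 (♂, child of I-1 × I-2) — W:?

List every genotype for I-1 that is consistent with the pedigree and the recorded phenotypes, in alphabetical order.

W/I-1 ? ·: X^WX^w|X^wX^w
W/I-2 ? ·: X^wY
W/II-1 aff I-1×I-2: X^wX^w
W/II-2 ? I-1×I-2: X^WY|X^wY
⇒ W over [I-1,I-2,II-1,II-2]: 3 consistent

I-1 ∈ {X^WX^w, X^wX^w}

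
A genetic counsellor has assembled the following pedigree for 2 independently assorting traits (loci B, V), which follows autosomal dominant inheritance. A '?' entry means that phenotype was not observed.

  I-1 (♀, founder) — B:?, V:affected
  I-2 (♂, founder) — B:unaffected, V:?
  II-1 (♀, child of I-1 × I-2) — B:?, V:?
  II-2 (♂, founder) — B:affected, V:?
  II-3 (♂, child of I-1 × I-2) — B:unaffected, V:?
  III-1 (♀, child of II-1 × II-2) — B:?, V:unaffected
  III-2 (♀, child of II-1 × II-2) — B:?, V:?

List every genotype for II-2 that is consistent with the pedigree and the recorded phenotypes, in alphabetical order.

II-2 ∈ {BB Vv, BB vv, Bb Vv, Bb vv}

B/I-1 ? ·: bb|Bb
B/I-2 un ·: bb
B/II-1 ? I-1×I-2: bb|Bb
B/II-2 aff ·: Bb|BB
B/II-3 un I-1×I-2: bb
B/III-1 ? II-1×II-2: bb|Bb|BB
B/III-2 ? II-1×II-2: bb|Bb|BB
⇒ B over [I-1,I-2,II-1,II-2,II-3,III-1,III-2]: 23 consistent
V/I-1 aff ·: Vv|VV
V/I-2 ? ·: vv|Vv|VV
V/II-1 ? I-1×I-2: vv|Vv
V/II-2 ? ·: vv|Vv
V/II-3 ? I-1×I-2: vv|Vv|VV
V/III-1 un II-1×II-2: vv
V/III-2 ? II-1×II-2: vv|Vv|VV
⇒ V over [I-1,I-2,II-1,II-2,II-3,III-1,III-2]: 65 consistent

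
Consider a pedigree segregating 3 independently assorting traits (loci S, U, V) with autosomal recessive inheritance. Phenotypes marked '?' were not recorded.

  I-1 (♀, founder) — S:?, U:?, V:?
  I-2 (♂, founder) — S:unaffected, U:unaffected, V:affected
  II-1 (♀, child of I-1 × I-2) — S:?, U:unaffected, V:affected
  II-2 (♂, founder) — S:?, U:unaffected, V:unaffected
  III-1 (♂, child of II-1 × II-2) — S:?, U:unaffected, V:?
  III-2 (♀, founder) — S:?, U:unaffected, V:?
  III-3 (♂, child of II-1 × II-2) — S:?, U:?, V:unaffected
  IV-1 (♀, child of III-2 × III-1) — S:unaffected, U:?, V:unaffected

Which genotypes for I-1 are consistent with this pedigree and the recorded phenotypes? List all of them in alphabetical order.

I-1 ∈ {SS UU Vv, SS UU vv, SS Uu Vv, SS Uu vv, SS uu Vv, SS uu vv, Ss UU Vv, Ss UU vv, Ss Uu Vv, Ss Uu vv, Ss uu Vv, Ss uu vv, ss UU Vv, ss UU vv, ss Uu Vv, ss Uu vv, ss uu Vv, ss uu vv}

S/I-1 ? ·: SS|Ss|ss
S/I-2 un ·: SS|Ss
S/II-1 ? I-1×I-2: SS|Ss|ss
S/II-2 ? ·: SS|Ss|ss
S/III-1 ? II-1×II-2: SS|Ss|ss
S/III-2 ? ·: SS|Ss|ss
S/III-3 ? II-1×II-2: SS|Ss|ss
S/IV-1 un III-2×III-1: SS|Ss
⇒ S over [I-1,I-2,II-1,II-2,III-1,III-2,III-3,IV-1]: 475 consistent
U/I-1 ? ·: UU|Uu|uu
U/I-2 un ·: UU|Uu
U/II-1 un I-1×I-2: UU|Uu
U/II-2 un ·: UU|Uu
U/III-1 un II-1×II-2: UU|Uu
U/III-2 un ·: UU|Uu
U/III-3 ? II-1×II-2: UU|Uu|uu
U/IV-1 ? III-2×III-1: UU|Uu|uu
⇒ U over [I-1,I-2,II-1,II-2,III-1,III-2,III-3,IV-1]: 276 consistent
V/I-1 ? ·: Vv|vv
V/I-2 aff ·: vv
V/II-1 aff I-1×I-2: vv
V/II-2 un ·: VV|Vv
V/III-1 ? II-1×II-2: Vv|vv
V/III-2 ? ·: VV|Vv|vv
V/III-3 un II-1×II-2: Vv
V/IV-1 un III-2×III-1: VV|Vv
⇒ V over [I-1,I-2,II-1,II-2,III-1,III-2,III-3,IV-1]: 24 consistent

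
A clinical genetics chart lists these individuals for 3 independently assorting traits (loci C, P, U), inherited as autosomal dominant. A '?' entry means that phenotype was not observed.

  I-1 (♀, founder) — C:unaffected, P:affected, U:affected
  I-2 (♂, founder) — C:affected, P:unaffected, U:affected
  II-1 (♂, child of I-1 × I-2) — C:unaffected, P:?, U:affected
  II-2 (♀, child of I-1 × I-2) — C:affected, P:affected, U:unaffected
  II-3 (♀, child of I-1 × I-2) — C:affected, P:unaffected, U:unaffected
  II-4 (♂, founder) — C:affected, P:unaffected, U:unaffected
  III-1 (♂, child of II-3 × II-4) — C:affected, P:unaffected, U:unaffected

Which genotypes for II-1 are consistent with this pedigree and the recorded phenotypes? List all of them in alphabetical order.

C/I-1 un ·: cc
C/I-2 aff ·: Cc
C/II-1 un I-1×I-2: cc
C/II-2 aff I-1×I-2: Cc
C/II-3 aff I-1×I-2: Cc
C/II-4 aff ·: Cc|CC
C/III-1 aff II-3×II-4: Cc|CC
⇒ C over [I-1,I-2,II-1,II-2,II-3,II-4,III-1]: 4 consistent
P/I-1 aff ·: Pp
P/I-2 un ·: pp
P/II-1 ? I-1×I-2: pp|Pp
P/II-2 aff I-1×I-2: Pp
P/II-3 un I-1×I-2: pp
P/II-4 un ·: pp
P/III-1 un II-3×II-4: pp
⇒ P over [I-1,I-2,II-1,II-2,II-3,II-4,III-1]: 2 consistent
U/I-1 aff ·: Uu
U/I-2 aff ·: Uu
U/II-1 aff I-1×I-2: Uu|UU
U/II-2 un I-1×I-2: uu
U/II-3 un I-1×I-2: uu
U/II-4 un ·: uu
U/III-1 un II-3×II-4: uu
⇒ U over [I-1,I-2,II-1,II-2,II-3,II-4,III-1]: 2 consistent

II-1 ∈ {cc Pp UU, cc Pp Uu, cc pp UU, cc pp Uu}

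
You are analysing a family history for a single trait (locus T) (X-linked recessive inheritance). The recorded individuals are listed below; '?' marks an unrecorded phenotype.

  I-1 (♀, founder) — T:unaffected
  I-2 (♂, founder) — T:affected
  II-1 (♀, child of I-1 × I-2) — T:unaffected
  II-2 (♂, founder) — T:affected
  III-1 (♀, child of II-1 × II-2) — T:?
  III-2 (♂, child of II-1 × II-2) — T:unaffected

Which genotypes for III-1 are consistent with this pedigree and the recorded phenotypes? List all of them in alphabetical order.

T/I-1 un ·: X^TX^T|X^TX^t
T/I-2 aff ·: X^tY
T/II-1 un I-1×I-2: X^TX^t
T/II-2 aff ·: X^tY
T/III-1 ? II-1×II-2: X^TX^t|X^tX^t
T/III-2 un II-1×II-2: X^TY
⇒ T over [I-1,I-2,II-1,II-2,III-1,III-2]: 4 consistent

III-1 ∈ {X^TX^t, X^tX^t}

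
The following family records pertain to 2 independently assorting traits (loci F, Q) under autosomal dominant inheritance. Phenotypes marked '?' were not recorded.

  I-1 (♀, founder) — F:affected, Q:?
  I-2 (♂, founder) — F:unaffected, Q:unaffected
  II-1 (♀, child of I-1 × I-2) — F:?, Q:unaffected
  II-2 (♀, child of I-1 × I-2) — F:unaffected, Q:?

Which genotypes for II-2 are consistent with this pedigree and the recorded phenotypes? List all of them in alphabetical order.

II-2 ∈ {ff Qq, ff qq}

F/I-1 aff ·: Ff
F/I-2 un ·: ff
F/II-1 ? I-1×I-2: ff|Ff
F/II-2 un I-1×I-2: ff
⇒ F over [I-1,I-2,II-1,II-2]: 2 consistent
Q/I-1 ? ·: qq|Qq
Q/I-2 un ·: qq
Q/II-1 un I-1×I-2: qq
Q/II-2 ? I-1×I-2: qq|Qq
⇒ Q over [I-1,I-2,II-1,II-2]: 3 consistent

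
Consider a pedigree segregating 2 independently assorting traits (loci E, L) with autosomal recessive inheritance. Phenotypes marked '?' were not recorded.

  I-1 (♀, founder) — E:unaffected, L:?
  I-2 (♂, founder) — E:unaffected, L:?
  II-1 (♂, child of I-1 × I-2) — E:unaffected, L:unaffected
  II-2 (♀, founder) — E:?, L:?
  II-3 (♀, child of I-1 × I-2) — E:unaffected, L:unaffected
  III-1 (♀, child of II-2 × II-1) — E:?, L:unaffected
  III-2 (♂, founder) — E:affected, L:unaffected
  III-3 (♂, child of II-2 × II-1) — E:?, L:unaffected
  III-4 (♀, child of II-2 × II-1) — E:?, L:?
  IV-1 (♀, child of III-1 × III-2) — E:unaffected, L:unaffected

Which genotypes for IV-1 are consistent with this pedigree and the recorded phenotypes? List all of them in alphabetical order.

E/I-1 un ·: EE|Ee
E/I-2 un ·: EE|Ee
E/II-1 un I-1×I-2: EE|Ee
E/II-2 ? ·: EE|Ee|ee
E/II-3 un I-1×I-2: EE|Ee
E/III-1 ? II-2×II-1: EE|Ee
E/III-2 aff ·: ee
E/III-3 ? II-2×II-1: EE|Ee|ee
E/III-4 ? II-2×II-1: EE|Ee|ee
E/IV-1 un III-1×III-2: Ee
⇒ E over [I-1,I-2,II-1,II-2,II-3,III-1,III-2,III-3,III-4,IV-1]: 250 consistent
L/I-1 ? ·: LL|Ll|ll
L/I-2 ? ·: LL|Ll|ll
L/II-1 un I-1×I-2: LL|Ll
L/II-2 ? ·: LL|Ll|ll
L/II-3 un I-1×I-2: LL|Ll
L/III-1 un II-2×II-1: LL|Ll
L/III-2 un ·: LL|Ll
L/III-3 un II-2×II-1: LL|Ll
L/III-4 ? II-2×II-1: LL|Ll|ll
L/IV-1 un III-1×III-2: LL|Ll
⇒ L over [I-1,I-2,II-1,II-2,II-3,III-1,III-2,III-3,III-4,IV-1]: 1025 consistent

IV-1 ∈ {Ee LL, Ee Ll}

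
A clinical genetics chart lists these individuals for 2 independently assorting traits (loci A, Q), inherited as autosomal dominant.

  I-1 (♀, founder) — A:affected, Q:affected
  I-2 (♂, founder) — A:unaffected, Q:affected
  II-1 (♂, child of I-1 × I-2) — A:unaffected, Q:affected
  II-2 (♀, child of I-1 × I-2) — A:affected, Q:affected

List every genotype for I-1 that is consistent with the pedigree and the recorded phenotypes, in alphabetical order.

I-1 ∈ {Aa QQ, Aa Qq}

A/I-1 aff ·: Aa
A/I-2 un ·: aa
A/II-1 un I-1×I-2: aa
A/II-2 aff I-1×I-2: Aa
⇒ A over [I-1,I-2,II-1,II-2]: 1 consistent
Q/I-1 aff ·: Qq|QQ
Q/I-2 aff ·: Qq|QQ
Q/II-1 aff I-1×I-2: Qq|QQ
Q/II-2 aff I-1×I-2: Qq|QQ
⇒ Q over [I-1,I-2,II-1,II-2]: 13 consistent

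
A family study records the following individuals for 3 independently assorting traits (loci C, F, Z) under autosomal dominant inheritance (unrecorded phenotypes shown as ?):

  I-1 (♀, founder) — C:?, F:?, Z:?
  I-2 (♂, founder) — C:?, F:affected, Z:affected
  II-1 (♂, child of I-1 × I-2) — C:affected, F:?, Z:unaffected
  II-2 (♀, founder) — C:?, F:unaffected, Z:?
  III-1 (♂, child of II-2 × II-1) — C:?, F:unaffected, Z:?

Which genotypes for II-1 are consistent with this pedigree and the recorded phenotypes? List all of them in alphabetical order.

C/I-1 ? ·: cc|Cc|CC
C/I-2 ? ·: cc|Cc|CC
C/II-1 aff I-1×I-2: Cc|CC
C/II-2 ? ·: cc|Cc|CC
C/III-1 ? II-2×II-1: cc|Cc|CC
⇒ C over [I-1,I-2,II-1,II-2,III-1]: 65 consistent
F/I-1 ? ·: ff|Ff|FF
F/I-2 aff ·: Ff|FF
F/II-1 ? I-1×I-2: ff|Ff
F/II-2 un ·: ff
F/III-1 un II-2×II-1: ff
⇒ F over [I-1,I-2,II-1,II-2,III-1]: 7 consistent
Z/I-1 ? ·: zz|Zz
Z/I-2 aff ·: Zz
Z/II-1 un I-1×I-2: zz
Z/II-2 ? ·: zz|Zz|ZZ
Z/III-1 ? II-2×II-1: zz|Zz
⇒ Z over [I-1,I-2,II-1,II-2,III-1]: 8 consistent

II-1 ∈ {CC Ff zz, CC ff zz, Cc Ff zz, Cc ff zz}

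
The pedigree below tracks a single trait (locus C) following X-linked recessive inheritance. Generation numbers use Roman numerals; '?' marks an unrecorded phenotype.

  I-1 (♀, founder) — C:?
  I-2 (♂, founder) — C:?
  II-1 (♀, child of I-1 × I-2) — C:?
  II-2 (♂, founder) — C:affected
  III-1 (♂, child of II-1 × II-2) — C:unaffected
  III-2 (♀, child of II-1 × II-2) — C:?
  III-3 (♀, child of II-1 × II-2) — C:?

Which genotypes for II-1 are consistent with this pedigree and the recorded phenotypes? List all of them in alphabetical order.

II-1 ∈ {X^CX^C, X^CX^c}

C/I-1 ? ·: X^CX^C|X^CX^c|X^cX^c
C/I-2 ? ·: X^CY|X^cY
C/II-1 ? I-1×I-2: X^CX^C|X^CX^c
C/II-2 aff ·: X^cY
C/III-1 un II-1×II-2: X^CY
C/III-2 ? II-1×II-2: X^CX^c|X^cX^c
C/III-3 ? II-1×II-2: X^CX^c|X^cX^c
⇒ C over [I-1,I-2,II-1,II-2,III-1,III-2,III-3]: 18 consistent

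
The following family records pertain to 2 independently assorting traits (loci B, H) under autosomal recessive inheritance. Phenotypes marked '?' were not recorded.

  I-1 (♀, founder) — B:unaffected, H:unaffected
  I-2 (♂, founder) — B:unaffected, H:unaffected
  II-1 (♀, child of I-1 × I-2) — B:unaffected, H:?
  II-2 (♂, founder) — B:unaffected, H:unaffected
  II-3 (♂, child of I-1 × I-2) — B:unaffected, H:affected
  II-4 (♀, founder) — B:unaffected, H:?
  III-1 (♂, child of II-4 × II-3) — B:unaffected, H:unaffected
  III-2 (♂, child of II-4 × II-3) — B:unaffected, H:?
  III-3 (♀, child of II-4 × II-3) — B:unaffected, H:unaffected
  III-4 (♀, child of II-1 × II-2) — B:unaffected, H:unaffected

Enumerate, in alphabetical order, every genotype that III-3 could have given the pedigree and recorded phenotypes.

B/I-1 un ·: BB|Bb
B/I-2 un ·: BB|Bb
B/II-1 un I-1×I-2: BB|Bb
B/II-2 un ·: BB|Bb
B/II-3 un I-1×I-2: BB|Bb
B/II-4 un ·: BB|Bb
B/III-1 un II-4×II-3: BB|Bb
B/III-2 un II-4×II-3: BB|Bb
B/III-3 un II-4×II-3: BB|Bb
B/III-4 un II-1×II-2: BB|Bb
⇒ B over [I-1,I-2,II-1,II-2,II-3,II-4,III-1,III-2,III-3,III-4]: 552 consistent
H/I-1 un ·: Hh
H/I-2 un ·: Hh
H/II-1 ? I-1×I-2: HH|Hh|hh
H/II-2 un ·: HH|Hh
H/II-3 aff I-1×I-2: hh
H/II-4 ? ·: HH|Hh
H/III-1 un II-4×II-3: Hh
H/III-2 ? II-4×II-3: Hh|hh
H/III-3 un II-4×II-3: Hh
H/III-4 un II-1×II-2: HH|Hh
⇒ H over [I-1,I-2,II-1,II-2,II-3,II-4,III-1,III-2,III-3,III-4]: 27 consistent

III-3 ∈ {BB Hh, Bb Hh}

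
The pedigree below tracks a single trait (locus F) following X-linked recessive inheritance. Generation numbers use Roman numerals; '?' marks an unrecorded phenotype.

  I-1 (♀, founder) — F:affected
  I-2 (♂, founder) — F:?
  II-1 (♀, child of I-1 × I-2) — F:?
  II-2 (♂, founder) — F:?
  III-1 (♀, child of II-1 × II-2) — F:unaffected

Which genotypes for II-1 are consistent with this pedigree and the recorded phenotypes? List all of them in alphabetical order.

II-1 ∈ {X^FX^f, X^fX^f}

F/I-1 aff ·: X^fX^f
F/I-2 ? ·: X^FY|X^fY
F/II-1 ? I-1×I-2: X^FX^f|X^fX^f
F/II-2 ? ·: X^FY|X^fY
F/III-1 un II-1×II-2: X^FX^F|X^FX^f
⇒ F over [I-1,I-2,II-1,II-2,III-1]: 4 consistent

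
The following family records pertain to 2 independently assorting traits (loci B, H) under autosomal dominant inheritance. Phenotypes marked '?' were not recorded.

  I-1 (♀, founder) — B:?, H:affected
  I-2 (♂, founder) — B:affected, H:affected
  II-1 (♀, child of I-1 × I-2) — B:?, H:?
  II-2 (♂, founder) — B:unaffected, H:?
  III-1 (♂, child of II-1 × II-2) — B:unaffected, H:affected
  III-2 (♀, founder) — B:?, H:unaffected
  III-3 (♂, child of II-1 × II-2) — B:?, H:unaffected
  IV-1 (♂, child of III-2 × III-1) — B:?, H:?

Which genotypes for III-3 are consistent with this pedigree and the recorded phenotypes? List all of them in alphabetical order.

III-3 ∈ {Bb hh, bb hh}

B/I-1 ? ·: bb|Bb|BB
B/I-2 aff ·: Bb|BB
B/II-1 ? I-1×I-2: bb|Bb
B/II-2 un ·: bb
B/III-1 un II-1×II-2: bb
B/III-2 ? ·: bb|Bb|BB
B/III-3 ? II-1×II-2: bb|Bb
B/IV-1 ? III-2×III-1: bb|Bb
⇒ B over [I-1,I-2,II-1,II-2,III-1,III-2,III-3,IV-1]: 48 consistent
H/I-1 aff ·: Hh|HH
H/I-2 aff ·: Hh|HH
H/II-1 ? I-1×I-2: hh|Hh
H/II-2 ? ·: hh|Hh
H/III-1 aff II-1×II-2: Hh|HH
H/III-2 un ·: hh
H/III-3 un II-1×II-2: hh
H/IV-1 ? III-2×III-1: hh|Hh
⇒ H over [I-1,I-2,II-1,II-2,III-1,III-2,III-3,IV-1]: 17 consistent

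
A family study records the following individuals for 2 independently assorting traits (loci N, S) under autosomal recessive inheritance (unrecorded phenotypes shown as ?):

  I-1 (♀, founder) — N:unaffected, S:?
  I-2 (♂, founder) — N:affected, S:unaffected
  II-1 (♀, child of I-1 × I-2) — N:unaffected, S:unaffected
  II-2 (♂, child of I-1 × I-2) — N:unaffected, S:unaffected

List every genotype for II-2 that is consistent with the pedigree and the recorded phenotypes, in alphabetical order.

N/I-1 un ·: NN|Nn
N/I-2 aff ·: nn
N/II-1 un I-1×I-2: Nn
N/II-2 un I-1×I-2: Nn
⇒ N over [I-1,I-2,II-1,II-2]: 2 consistent
S/I-1 ? ·: SS|Ss|ss
S/I-2 un ·: SS|Ss
S/II-1 un I-1×I-2: SS|Ss
S/II-2 un I-1×I-2: SS|Ss
⇒ S over [I-1,I-2,II-1,II-2]: 15 consistent

II-2 ∈ {Nn SS, Nn Ss}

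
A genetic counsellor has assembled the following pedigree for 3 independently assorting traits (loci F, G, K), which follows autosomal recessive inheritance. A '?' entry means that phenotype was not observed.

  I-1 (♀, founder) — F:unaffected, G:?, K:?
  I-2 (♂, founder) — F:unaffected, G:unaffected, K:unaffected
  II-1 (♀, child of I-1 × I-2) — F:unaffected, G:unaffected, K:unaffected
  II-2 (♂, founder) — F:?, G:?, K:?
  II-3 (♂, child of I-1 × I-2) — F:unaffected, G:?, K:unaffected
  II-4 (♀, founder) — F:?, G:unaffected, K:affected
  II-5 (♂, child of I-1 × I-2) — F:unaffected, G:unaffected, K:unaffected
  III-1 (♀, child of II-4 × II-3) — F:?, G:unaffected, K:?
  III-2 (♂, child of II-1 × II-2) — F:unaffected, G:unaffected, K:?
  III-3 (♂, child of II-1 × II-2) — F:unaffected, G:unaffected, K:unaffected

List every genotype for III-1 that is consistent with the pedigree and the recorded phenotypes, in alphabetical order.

III-1 ∈ {FF GG Kk, FF GG kk, FF Gg Kk, FF Gg kk, Ff GG Kk, Ff GG kk, Ff Gg Kk, Ff Gg kk, ff GG Kk, ff GG kk, ff Gg Kk, ff Gg kk}

F/I-1 un ·: FF|Ff
F/I-2 un ·: FF|Ff
F/II-1 un I-1×I-2: FF|Ff
F/II-2 ? ·: FF|Ff|ff
F/II-3 un I-1×I-2: FF|Ff
F/II-4 ? ·: FF|Ff|ff
F/II-5 un I-1×I-2: FF|Ff
F/III-1 ? II-4×II-3: FF|Ff|ff
F/III-2 un II-1×II-2: FF|Ff
F/III-3 un II-1×II-2: FF|Ff
⇒ F over [I-1,I-2,II-1,II-2,II-3,II-4,II-5,III-1,III-2,III-3]: 1014 consistent
G/I-1 ? ·: GG|Gg|gg
G/I-2 un ·: GG|Gg
G/II-1 un I-1×I-2: GG|Gg
G/II-2 ? ·: GG|Gg|gg
G/II-3 ? I-1×I-2: GG|Gg|gg
G/II-4 un ·: GG|Gg
G/II-5 un I-1×I-2: GG|Gg
G/III-1 un II-4×II-3: GG|Gg
G/III-2 un II-1×II-2: GG|Gg
G/III-3 un II-1×II-2: GG|Gg
⇒ G over [I-1,I-2,II-1,II-2,II-3,II-4,II-5,III-1,III-2,III-3]: 798 consistent
K/I-1 ? ·: KK|Kk|kk
K/I-2 un ·: KK|Kk
K/II-1 un I-1×I-2: KK|Kk
K/II-2 ? ·: KK|Kk|kk
K/II-3 un I-1×I-2: KK|Kk
K/II-4 aff ·: kk
K/II-5 un I-1×I-2: KK|Kk
K/III-1 ? II-4×II-3: Kk|kk
K/III-2 ? II-1×II-2: KK|Kk|kk
K/III-3 un II-1×II-2: KK|Kk
⇒ K over [I-1,I-2,II-1,II-2,II-3,II-4,II-5,III-1,III-2,III-3]: 378 consistent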